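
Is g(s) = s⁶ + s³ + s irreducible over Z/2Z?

Check for roots in Z/2Z: g(0) = 0 → root; g(1) = 1.
g(0) = 0, so (s) divides g(s); g is reducible.

No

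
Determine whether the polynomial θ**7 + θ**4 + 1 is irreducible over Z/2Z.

Yes

Write f(θ) = θ**7 + θ**4 + 1.
Check for roots in Z/2Z: f(0) = 1; f(1) = 1.
No roots, so no linear factors.
Monic irreducibles of degree 2 over GF(2): θ**2 + θ + 1.
None of them divide f (all give nonzero remainder).
Monic irreducibles of degree 3 over GF(2): θ**3 + θ + 1, θ**3 + θ**2 + 1.
None of them divide f (all give nonzero remainder).
No irreducible factor of degree ≤ 3 exists, so f is irreducible over GF(2).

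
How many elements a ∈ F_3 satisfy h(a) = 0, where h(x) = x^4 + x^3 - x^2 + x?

1

Evaluate at each of the 3 elements of F_3:
h(0) = 0 → root; h(1) = 2; h(2) = 1.
Roots: {0}.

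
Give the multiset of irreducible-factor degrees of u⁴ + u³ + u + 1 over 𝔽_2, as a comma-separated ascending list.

1, 1, 2

Write h(u) = u⁴ + u³ + u + 1.
Roots in 𝔽_2: h(0) = 1; h(1) = 0 → root.
Linear factors from roots: (u + 1).
Complete factorization: h(u) = (u + 1)^2·(u² + u + 1).
Factor degrees with multiplicity: 1 + 1 + 2 = 4.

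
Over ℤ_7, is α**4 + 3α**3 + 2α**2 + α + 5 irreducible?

Write P(α) = α**4 + 3α**3 + 2α**2 + α + 5.
Check for roots in ℤ_7: P(0) = 5; P(1) = 5; P(2) = 6; P(3) = 6; P(4) = 6; P(5) = 3; P(6) = 4.
No roots, so no linear factors.
Degree-2 irreducible divisors: test the 21 monic irreducibles of degree 2 over GF(7).
None of them divide P (all give nonzero remainder).
No irreducible factor of degree ≤ 2 exists, so P is irreducible over GF(7).

Yes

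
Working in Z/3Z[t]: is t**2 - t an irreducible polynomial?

Write g(t) = t**2 - t.
Check for roots in Z/3Z: g(0) = 0 → root; g(1) = 0 → root; g(2) = 2.
g(0) = 0, so (t) divides g(t); g is reducible.

No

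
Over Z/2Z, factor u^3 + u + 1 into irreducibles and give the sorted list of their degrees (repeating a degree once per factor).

3

Write g(u) = u^3 + u + 1.
Roots in Z/2Z: g(0) = 1; g(1) = 1.
Complete factorization: g(u) = (u^3 + u + 1).
Factor degrees with multiplicity: 3 = 3.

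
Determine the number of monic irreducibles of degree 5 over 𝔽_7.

3360

By the necklace-counting formula, N_7(5) = (1/5) Σ_{d|5} μ(5/d)·7^d.
Divisors of 5: 1, 5; μ(5/d) for each: -1, 1.
Σ = − 7^1 + 7^5 = 16800.
N = 16800/5 = 3360.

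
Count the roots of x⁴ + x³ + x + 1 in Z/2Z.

1

Write P(x) = x⁴ + x³ + x + 1.
Evaluate at each of the 2 elements of Z/2Z:
P(0) = 1; P(1) = 0 → root.
Roots: {1}.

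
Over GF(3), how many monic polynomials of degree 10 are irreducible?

The number of monic irreducibles of degree 10 over GF(3) is (1/10)·Σ_{d∣10} μ(10/d) 3^d.
Divisors of 10: 1, 2, 5, 10; μ(10/d) for each: 1, -1, -1, 1.
Σ = 3^1 − 3^2 − 3^5 + 3^10 = 58800.
N = 58800/10 = 5880.

5880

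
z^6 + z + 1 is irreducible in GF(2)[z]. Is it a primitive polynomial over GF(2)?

Yes

Write f(z) = z^6 + z + 1.
|GF(2^6)^×| = 2^6 − 1 = 63. Prime factorization: 63 = 3^2·7.
f is primitive ⇔ z has order 63 in GF(2)[z]/(f), i.e. z^(63/q) ≠ 1 for each prime q | 63.
z^(21) mod f = z^5 + z^4 + z^3 + z + 1.
z^(9) mod f = z^4 + z^3.
None equal 1, so z has full order 63; f is primitive.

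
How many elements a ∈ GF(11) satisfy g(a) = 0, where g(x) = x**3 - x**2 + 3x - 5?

Evaluate at each of the 11 elements of GF(11):
g(0) = 6; g(1) = 9; g(2) = 5; g(3) = 0 → root; g(4) = 0 → root; g(5) = 0 → root; g(6) = 6; g(7) = 2; g(8) = 5; g(9) = 10; g(10) = 1.
Roots: {3, 4, 5}.

3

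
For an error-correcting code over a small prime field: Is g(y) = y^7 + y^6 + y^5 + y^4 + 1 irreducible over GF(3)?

Yes

Check for roots in GF(3): g(0) = 1; g(1) = 2; g(2) = 1.
No roots, so no linear factors.
Monic irreducibles of degree 2 over GF(3): y^2 + 1, y^2 + y - 1, y^2 - y - 1.
None of them divide g (all give nonzero remainder).
Degree-3 irreducible divisors: test the 8 monic irreducibles of degree 3 over GF(3).
None of them divide g (all give nonzero remainder).
No irreducible factor of degree ≤ 3 exists, so g is irreducible over GF(3).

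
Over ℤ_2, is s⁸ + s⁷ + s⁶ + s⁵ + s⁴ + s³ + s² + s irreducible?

Write g(s) = s⁸ + s⁷ + s⁶ + s⁵ + s⁴ + s³ + s² + s.
Check for roots in ℤ_2: g(0) = 0 → root; g(1) = 0 → root.
g(0) = 0, so (s) divides g(s); g is reducible.

No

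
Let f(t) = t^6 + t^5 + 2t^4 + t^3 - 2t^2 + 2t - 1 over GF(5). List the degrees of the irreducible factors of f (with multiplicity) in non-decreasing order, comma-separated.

Roots in GF(5): f(0) = 4; f(1) = 4; f(2) = 1; f(3) = 3; f(4) = 1.
Complete factorization: f(t) = (t^6 + t^5 + 2t^4 + t^3 - 2t^2 + 2t - 1).
Factor degrees with multiplicity: 6 = 6.

6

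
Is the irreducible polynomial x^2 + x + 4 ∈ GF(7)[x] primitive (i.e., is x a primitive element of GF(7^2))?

Write f(x) = x^2 + x + 4.
|GF(7^2)^×| = 7^2 − 1 = 48. Prime factorization: 48 = 2^4·3.
f is primitive ⇔ x has order 48 in GF(7)[x]/(f), i.e. x^(48/q) ≠ 1 for each prime q | 48.
x^(24) mod f = 1
x^(16) mod f = 2.
Since x^(24) = 1, the order of x divides 24 < 48; not primitive.

No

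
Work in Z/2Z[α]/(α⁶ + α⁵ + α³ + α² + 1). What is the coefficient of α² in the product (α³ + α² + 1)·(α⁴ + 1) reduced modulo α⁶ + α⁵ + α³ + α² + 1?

1

Multiply in Z/2Z[α]: (α³ + α² + 1)·(α⁴ + 1) = α⁷ + α⁶ + α⁴ + α³ + α² + 1.
Reduce using α⁶ ≡ α⁵ + α³ + α² + 1 (mod α⁶ + α⁵ + α³ + α² + 1).
Reduced: α² + α + 1.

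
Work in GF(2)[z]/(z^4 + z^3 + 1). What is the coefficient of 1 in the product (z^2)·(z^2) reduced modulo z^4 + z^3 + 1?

1

Multiply in GF(2)[z]: (z^2)·(z^2) = z^4.
Reduce using z^4 ≡ z^3 + 1 (mod z^4 + z^3 + 1).
Reduced: z^3 + 1.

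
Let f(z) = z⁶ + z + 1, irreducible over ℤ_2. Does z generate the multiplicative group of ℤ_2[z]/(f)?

|GF(2^6)^×| = 2^6 − 1 = 63. Prime factorization: 63 = 3^2·7.
f is primitive ⇔ z has order 63 in GF(2)[z]/(f), i.e. z^(63/q) ≠ 1 for each prime q | 63.
z^(21) mod f = z⁵ + z⁴ + z³ + z + 1.
z^(9) mod f = z⁴ + z³.
None equal 1, so z has full order 63; f is primitive.

Yes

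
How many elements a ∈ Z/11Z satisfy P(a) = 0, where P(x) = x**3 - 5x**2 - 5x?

Evaluate at each of the 11 elements of Z/11Z:
P(0) = 0 → root; P(1) = 2; P(2) = 0 → root; P(3) = 0 → root; P(4) = 8; P(5) = 8; P(6) = 6; P(7) = 8; P(8) = 9; P(9) = 4; P(10) = 10.
Roots: {0, 2, 3}.

3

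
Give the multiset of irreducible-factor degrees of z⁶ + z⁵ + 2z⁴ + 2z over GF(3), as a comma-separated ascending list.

1, 1, 1, 1, 2

Write h(z) = z⁶ + z⁵ + 2z⁴ + 2z.
Roots in GF(3): h(0) = 0 → root; h(1) = 0 → root; h(2) = 0 → root.
Linear factors from roots: (z), (z + 2), (z + 1).
Complete factorization: h(z) = (z)·(z + 1)·(z + 2)^2·(z² + 2z + 2).
Factor degrees with multiplicity: 1 + 1 + 1 + 1 + 2 = 6.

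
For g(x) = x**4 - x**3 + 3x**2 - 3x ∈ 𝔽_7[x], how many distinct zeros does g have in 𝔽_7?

4

Evaluate at each of the 7 elements of 𝔽_7:
g(0) = 0 → root; g(1) = 0 → root; g(2) = 0 → root; g(3) = 2; g(4) = 4; g(5) = 0 → root; g(6) = 1.
Roots: {0, 1, 2, 5}.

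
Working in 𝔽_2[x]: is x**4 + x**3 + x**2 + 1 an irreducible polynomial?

No

Write f(x) = x**4 + x**3 + x**2 + 1.
Check for roots in 𝔽_2: f(0) = 1; f(1) = 0 → root.
f(1) = 0, so (x − 1) divides f(x); f is reducible.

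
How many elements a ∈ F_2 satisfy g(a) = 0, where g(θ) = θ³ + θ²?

Evaluate at each of the 2 elements of F_2:
g(0) = 0 → root; g(1) = 0 → root.
Roots: {0, 1}.

2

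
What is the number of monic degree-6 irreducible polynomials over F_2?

x^(2^6) − x is the product of all monic irreducibles of degree dividing 6; Möbius inversion gives N = (1/6) Σ μ(6/d)·2^d.
Divisors of 6: 1, 2, 3, 6; μ(6/d) for each: 1, -1, -1, 1.
Σ = 2^1 − 2^2 − 2^3 + 2^6 = 54.
N = 54/6 = 9.

9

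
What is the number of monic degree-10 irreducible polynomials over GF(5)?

976248

The number of monic irreducibles of degree 10 over GF(5) is (1/10)·Σ_{d∣10} μ(10/d) 5^d.
Divisors of 10: 1, 2, 5, 10; μ(10/d) for each: 1, -1, -1, 1.
Σ = 5^1 − 5^2 − 5^5 + 5^10 = 9762480.
N = 9762480/10 = 976248.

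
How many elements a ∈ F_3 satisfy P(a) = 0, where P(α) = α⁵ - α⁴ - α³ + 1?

Evaluate at each of the 3 elements of F_3:
P(0) = 1; P(1) = 0 → root; P(2) = 0 → root.
Roots: {1, 2}.

2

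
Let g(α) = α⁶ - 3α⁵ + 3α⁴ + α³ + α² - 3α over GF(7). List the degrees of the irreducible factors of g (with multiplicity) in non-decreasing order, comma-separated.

1, 1, 1, 3

Linear factors from roots: (α), (α - 1), (α + 2).
Complete factorization: g(α) = (α)·(α + 2)·(α - 1)·(α³ + 3α² + 2α - 2).
Factor degrees with multiplicity: 1 + 1 + 1 + 3 = 6.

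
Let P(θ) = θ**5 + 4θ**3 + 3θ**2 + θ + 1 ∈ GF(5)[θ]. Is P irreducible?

Check for roots in GF(5): P(0) = 1; P(1) = 0 → root; P(2) = 4; P(3) = 2; P(4) = 3.
P(1) = 0, so (θ − 1) divides P(θ); P is reducible.

No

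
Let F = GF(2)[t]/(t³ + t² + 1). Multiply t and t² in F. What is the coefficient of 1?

1

Multiply in GF(2)[t]: (t)·(t²) = t³.
Reduce using t³ ≡ t² + 1 (mod t³ + t² + 1).
Reduced: t² + 1.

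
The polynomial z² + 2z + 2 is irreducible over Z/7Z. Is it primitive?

No

Write f(z) = z² + 2z + 2.
|GF(7^2)^×| = 7^2 − 1 = 48. Prime factorization: 48 = 2^4·3.
f is primitive ⇔ z has order 48 in GF(7)[z]/(f), i.e. z^(48/q) ≠ 1 for each prime q | 48.
z^(24) mod f = 1
z^(16) mod f = 4.
Since z^(24) = 1, the order of z divides 24 < 48; not primitive.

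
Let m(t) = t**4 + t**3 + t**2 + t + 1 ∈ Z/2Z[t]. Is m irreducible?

Check for roots in Z/2Z: m(0) = 1; m(1) = 1.
No roots, so no linear factors.
Monic irreducibles of degree 2 over GF(2): t**2 + t + 1.
None of them divide m (all give nonzero remainder).
No irreducible factor of degree ≤ 2 exists, so m is irreducible over GF(2).

Yes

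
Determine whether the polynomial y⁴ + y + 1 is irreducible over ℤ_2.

Yes

Write g(y) = y⁴ + y + 1.
Check for roots in ℤ_2: g(0) = 1; g(1) = 1.
No roots, so no linear factors.
Monic irreducibles of degree 2 over GF(2): y² + y + 1.
None of them divide g (all give nonzero remainder).
No irreducible factor of degree ≤ 2 exists, so g is irreducible over GF(2).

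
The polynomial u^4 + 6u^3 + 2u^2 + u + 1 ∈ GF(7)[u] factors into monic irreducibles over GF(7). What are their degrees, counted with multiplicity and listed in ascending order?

Write f(u) = u^4 + 6u^3 + 2u^2 + u + 1.
Complete factorization: f(u) = (u^2 + 2u + 3)·(u^2 + 4u + 5).
Factor degrees with multiplicity: 2 + 2 = 4.

2, 2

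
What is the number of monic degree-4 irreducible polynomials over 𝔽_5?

x^(5^4) − x is the product of all monic irreducibles of degree dividing 4; Möbius inversion gives N = (1/4) Σ μ(4/d)·5^d.
Divisors of 4: 1, 2, 4; μ(4/d) for each: 0, -1, 1.
Σ = − 5^2 + 5^4 = 600.
N = 600/4 = 150.

150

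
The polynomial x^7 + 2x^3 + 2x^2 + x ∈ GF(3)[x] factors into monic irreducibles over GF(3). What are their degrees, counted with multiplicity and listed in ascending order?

1, 1, 1, 4

Write f(x) = x^7 + 2x^3 + 2x^2 + x.
Roots in GF(3): f(0) = 0 → root; f(1) = 0 → root; f(2) = 1.
Linear factors from roots: (x), (x + 2).
Complete factorization: f(x) = (x)·(x + 2)^2·(x^4 + 2x^3 + x + 1).
Factor degrees with multiplicity: 1 + 1 + 1 + 4 = 7.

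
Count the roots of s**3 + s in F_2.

2

Write P(s) = s**3 + s.
Evaluate at each of the 2 elements of F_2:
P(0) = 0 → root; P(1) = 0 → root.
Roots: {0, 1}.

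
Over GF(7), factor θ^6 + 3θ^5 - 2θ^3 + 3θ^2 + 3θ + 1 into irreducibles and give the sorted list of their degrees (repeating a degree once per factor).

Write h(θ) = θ^6 + 3θ^5 - 2θ^3 + 3θ^2 + 3θ + 1.
Complete factorization: h(θ) = (θ^6 + 3θ^5 - 2θ^3 + 3θ^2 + 3θ + 1).
Factor degrees with multiplicity: 6 = 6.

6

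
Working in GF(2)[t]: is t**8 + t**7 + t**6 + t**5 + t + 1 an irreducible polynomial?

Write f(t) = t**8 + t**7 + t**6 + t**5 + t + 1.
Check for roots in GF(2): f(0) = 1; f(1) = 0 → root.
f(1) = 0, so (t − 1) divides f(t); f is reducible.

No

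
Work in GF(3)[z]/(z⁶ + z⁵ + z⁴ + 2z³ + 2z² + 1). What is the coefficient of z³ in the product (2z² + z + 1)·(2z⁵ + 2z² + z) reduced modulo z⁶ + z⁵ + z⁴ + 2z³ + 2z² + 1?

0

Multiply in GF(3)[z]: (2z² + z + 1)·(2z⁵ + 2z² + z) = z⁷ + 2z⁶ + 2z⁵ + z⁴ + z³ + z.
Reduce using z⁶ ≡ 2z⁵ + 2z⁴ + z³ + z² + 2 (mod z⁶ + z⁵ + z⁴ + 2z³ + 2z² + 1).
Reduced: z⁴ + z² + 2.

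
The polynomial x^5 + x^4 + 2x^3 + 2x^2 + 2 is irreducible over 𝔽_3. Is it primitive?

Write f(x) = x^5 + x^4 + 2x^3 + 2x^2 + 2.
|GF(3^5)^×| = 3^5 − 1 = 242. Prime factorization: 242 = 2·11^2.
f is primitive ⇔ x has order 242 in GF(3)[x]/(f), i.e. x^(242/q) ≠ 1 for each prime q | 242.
x^(121) mod f = 1
x^(22) mod f = x^4 + 2x^3 + x^2 + 1.
Since x^(121) = 1, the order of x divides 121 < 242; not primitive.

No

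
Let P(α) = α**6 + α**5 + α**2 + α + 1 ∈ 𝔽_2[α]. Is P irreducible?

Yes

Check for roots in 𝔽_2: P(0) = 1; P(1) = 1.
No roots, so no linear factors.
Monic irreducibles of degree 2 over GF(2): α**2 + α + 1.
None of them divide P (all give nonzero remainder).
Monic irreducibles of degree 3 over GF(2): α**3 + α + 1, α**3 + α**2 + 1.
None of them divide P (all give nonzero remainder).
No irreducible factor of degree ≤ 3 exists, so P is irreducible over GF(2).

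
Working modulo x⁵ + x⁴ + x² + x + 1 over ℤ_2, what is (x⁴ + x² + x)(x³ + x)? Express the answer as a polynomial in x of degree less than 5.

Multiply in ℤ_2[x]: (x⁴ + x² + x)·(x³ + x) = x⁷ + x⁴ + x³ + x².
Reduce using x⁵ ≡ x⁴ + x² + x + 1 (mod x⁵ + x⁴ + x² + x + 1).
Reduced: x⁴ + x³ + 1.

x^4 + x^3 + 1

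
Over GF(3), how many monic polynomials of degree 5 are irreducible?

Gauss's count: N_{3}(5) = (1/5) Σ_{d|5} μ(5/d)·3^d.
Divisors of 5: 1, 5; μ(5/d) for each: -1, 1.
Σ = − 3^1 + 3^5 = 240.
N = 240/5 = 48.

48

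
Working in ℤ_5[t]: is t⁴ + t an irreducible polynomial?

Write g(t) = t⁴ + t.
Check for roots in ℤ_5: g(0) = 0 → root; g(1) = 2; g(2) = 3; g(3) = 4; g(4) = 0 → root.
g(0) = 0, so (t) divides g(t); g is reducible.

No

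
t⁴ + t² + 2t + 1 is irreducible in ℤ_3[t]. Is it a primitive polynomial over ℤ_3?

Write f(t) = t⁴ + t² + 2t + 1.
|GF(3^4)^×| = 3^4 − 1 = 80. Prime factorization: 80 = 2^4·5.
f is primitive ⇔ t has order 80 in GF(3)[t]/(f), i.e. t^(80/q) ≠ 1 for each prime q | 80.
t^(40) mod f = 1
t^(16) mod f = 2t³ + 2.
Since t^(40) = 1, the order of t divides 40 < 80; not primitive.

No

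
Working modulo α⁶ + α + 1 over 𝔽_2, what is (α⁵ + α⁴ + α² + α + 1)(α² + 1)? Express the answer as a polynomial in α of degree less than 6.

Multiply in 𝔽_2[α]: (α⁵ + α⁴ + α² + α + 1)·(α² + 1) = α⁷ + α⁶ + α⁵ + α³ + α + 1.
Reduce using α⁶ ≡ α + 1 (mod α⁶ + α + 1).
Reduced: α⁵ + α³ + α² + α.

α^5 + α^3 + α^2 + α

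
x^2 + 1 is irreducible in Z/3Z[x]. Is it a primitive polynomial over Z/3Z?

Write f(x) = x^2 + 1.
|GF(3^2)^×| = 3^2 − 1 = 8. Prime factorization: 8 = 2^3.
f is primitive ⇔ x has order 8 in GF(3)[x]/(f), i.e. x^(8/q) ≠ 1 for each prime q | 8.
x^(4) mod f = 1
Since x^(4) = 1, the order of x divides 4 < 8; not primitive.

No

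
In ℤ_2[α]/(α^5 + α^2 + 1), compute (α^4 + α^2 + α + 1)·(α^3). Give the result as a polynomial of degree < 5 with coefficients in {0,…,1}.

α^3 + 1

Multiply in ℤ_2[α]: (α^4 + α^2 + α + 1)·(α^3) = α^7 + α^5 + α^4 + α^3.
Reduce using α^5 ≡ α^2 + 1 (mod α^5 + α^2 + 1).
Reduced: α^3 + 1.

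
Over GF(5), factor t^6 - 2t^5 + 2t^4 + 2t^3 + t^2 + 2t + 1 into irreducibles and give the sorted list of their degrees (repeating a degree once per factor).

Write f(t) = t^6 - 2t^5 + 2t^4 + 2t^3 + t^2 + 2t + 1.
Roots in GF(5): f(0) = 1; f(1) = 2; f(2) = 2; f(3) = 0 → root; f(4) = 3.
Linear factors from roots: (t + 2).
Complete factorization: f(t) = (t + 2)·(t^2 + t + 1)·(t^3 - t - 2).
Factor degrees with multiplicity: 1 + 2 + 3 = 6.

1, 2, 3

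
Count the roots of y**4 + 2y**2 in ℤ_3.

Write P(y) = y**4 + 2y**2.
Evaluate at each of the 3 elements of ℤ_3:
P(0) = 0 → root; P(1) = 0 → root; P(2) = 0 → root.
Roots: {0, 1, 2}.

3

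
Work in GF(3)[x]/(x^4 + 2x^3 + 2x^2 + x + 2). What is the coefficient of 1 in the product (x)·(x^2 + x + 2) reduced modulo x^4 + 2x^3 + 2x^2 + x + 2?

0

Multiply in GF(3)[x]: (x)·(x^2 + x + 2) = x^3 + x^2 + 2x.
Reduced: x^3 + x^2 + 2x.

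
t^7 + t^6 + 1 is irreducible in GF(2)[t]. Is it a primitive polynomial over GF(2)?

Yes

Write f(t) = t^7 + t^6 + 1.
|GF(2^7)^×| = 2^7 − 1 = 127. Prime factorization: 127 = 127.
f is primitive ⇔ t has order 127 in GF(2)[t]/(f), i.e. t^(127/q) ≠ 1 for each prime q | 127.
t^(1) mod f = t.
None equal 1, so t has full order 127; f is primitive.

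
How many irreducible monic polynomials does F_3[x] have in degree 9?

2184

x^(3^9) − x is the product of all monic irreducibles of degree dividing 9; Möbius inversion gives N = (1/9) Σ μ(9/d)·3^d.
Divisors of 9: 1, 3, 9; μ(9/d) for each: 0, -1, 1.
Σ = − 3^3 + 3^9 = 19656.
N = 19656/9 = 2184.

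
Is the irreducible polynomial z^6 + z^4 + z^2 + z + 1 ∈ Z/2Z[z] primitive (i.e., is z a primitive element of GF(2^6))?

No

Write f(z) = z^6 + z^4 + z^2 + z + 1.
|GF(2^6)^×| = 2^6 − 1 = 63. Prime factorization: 63 = 3^2·7.
f is primitive ⇔ z has order 63 in GF(2)[z]/(f), i.e. z^(63/q) ≠ 1 for each prime q | 63.
z^(21) mod f = 1
z^(9) mod f = z^4 + z^2 + z.
Since z^(21) = 1, the order of z divides 21 < 63; not primitive.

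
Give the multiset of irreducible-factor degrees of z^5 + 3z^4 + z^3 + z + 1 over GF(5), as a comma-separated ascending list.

Write g(z) = z^5 + 3z^4 + z^3 + z + 1.
Roots in GF(5): g(0) = 1; g(1) = 2; g(2) = 1; g(3) = 2; g(4) = 1.
Complete factorization: g(z) = (z^5 + 3z^4 + z^3 + z + 1).
Factor degrees with multiplicity: 5 = 5.

5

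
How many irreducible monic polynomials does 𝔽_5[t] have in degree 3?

The number of monic irreducibles of degree 3 over GF(5) is (1/3)·Σ_{d∣3} μ(3/d) 5^d.
Divisors of 3: 1, 3; μ(3/d) for each: -1, 1.
Σ = − 5^1 + 5^3 = 120.
N = 120/3 = 40.

40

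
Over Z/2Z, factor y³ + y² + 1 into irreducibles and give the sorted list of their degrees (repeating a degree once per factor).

Write f(y) = y³ + y² + 1.
Roots in Z/2Z: f(0) = 1; f(1) = 1.
Complete factorization: f(y) = (y³ + y² + 1).
Factor degrees with multiplicity: 3 = 3.

3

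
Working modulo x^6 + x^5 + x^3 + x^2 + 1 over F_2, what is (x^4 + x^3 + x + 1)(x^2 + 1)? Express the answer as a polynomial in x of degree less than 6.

x^4 + x^3 + x

Multiply in F_2[x]: (x^4 + x^3 + x + 1)·(x^2 + 1) = x^6 + x^5 + x^4 + x^2 + x + 1.
Reduce using x^6 ≡ x^5 + x^3 + x^2 + 1 (mod x^6 + x^5 + x^3 + x^2 + 1).
Reduced: x^4 + x^3 + x.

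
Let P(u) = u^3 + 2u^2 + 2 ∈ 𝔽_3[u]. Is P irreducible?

No

Check for roots in 𝔽_3: P(0) = 2; P(1) = 2; P(2) = 0 → root.
P(2) = 0, so (u − 2) divides P(u); P is reducible.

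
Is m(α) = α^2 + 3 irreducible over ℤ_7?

No

Check for roots in ℤ_7: m(0) = 3; m(1) = 4; m(2) = 0 → root; m(3) = 5; m(4) = 5; m(5) = 0 → root; m(6) = 4.
m(2) = 0, so (α − 2) divides m(α); m is reducible.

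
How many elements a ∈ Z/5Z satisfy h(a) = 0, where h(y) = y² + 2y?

2

Evaluate at each of the 5 elements of Z/5Z:
h(0) = 0 → root; h(1) = 3; h(2) = 3; h(3) = 0 → root; h(4) = 4.
Roots: {0, 3}.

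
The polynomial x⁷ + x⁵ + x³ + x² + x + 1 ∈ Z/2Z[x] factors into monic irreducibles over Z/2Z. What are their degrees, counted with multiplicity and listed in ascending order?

Write h(x) = x⁷ + x⁵ + x³ + x² + x + 1.
Roots in Z/2Z: h(0) = 1; h(1) = 0 → root.
Linear factors from roots: (x + 1).
Complete factorization: h(x) = (x + 1)^2·(x² + x + 1)·(x³ + x² + 1).
Factor degrees with multiplicity: 1 + 1 + 2 + 3 = 7.

1, 1, 2, 3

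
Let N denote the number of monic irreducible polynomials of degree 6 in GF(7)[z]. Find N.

19544

Gauss's count: N_{7}(6) = (1/6) Σ_{d|6} μ(6/d)·7^d.
Divisors of 6: 1, 2, 3, 6; μ(6/d) for each: 1, -1, -1, 1.
Σ = 7^1 − 7^2 − 7^3 + 7^6 = 117264.
N = 117264/6 = 19544.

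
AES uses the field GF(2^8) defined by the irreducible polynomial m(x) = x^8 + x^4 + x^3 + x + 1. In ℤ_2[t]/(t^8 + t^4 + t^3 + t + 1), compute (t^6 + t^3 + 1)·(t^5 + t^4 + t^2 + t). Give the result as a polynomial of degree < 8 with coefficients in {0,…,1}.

Multiply in ℤ_2[t]: (t^6 + t^3 + 1)·(t^5 + t^4 + t^2 + t) = t^11 + t^10 + t^2 + t.
Reduce using t^8 ≡ t^4 + t^3 + t + 1 (mod t^8 + t^4 + t^3 + t + 1).
Reduced: t^7 + t^5 + t^4 + t.

t^7 + t^5 + t^4 + t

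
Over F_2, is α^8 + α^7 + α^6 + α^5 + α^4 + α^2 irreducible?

Write P(α) = α^8 + α^7 + α^6 + α^5 + α^4 + α^2.
Check for roots in F_2: P(0) = 0 → root; P(1) = 0 → root.
P(0) = 0, so (α) divides P(α); P is reducible.

No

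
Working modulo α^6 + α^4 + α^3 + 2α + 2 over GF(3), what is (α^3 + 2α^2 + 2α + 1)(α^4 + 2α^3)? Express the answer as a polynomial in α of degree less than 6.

2α^5 + α^3 + α^2 + 2α + 1

Multiply in GF(3)[α]: (α^3 + 2α^2 + 2α + 1)·(α^4 + 2α^3) = α^7 + α^6 + 2α^4 + 2α^3.
Reduce using α^6 ≡ 2α^4 + 2α^3 + α + 1 (mod α^6 + α^4 + α^3 + 2α + 2).
Reduced: 2α^5 + α^3 + α^2 + 2α + 1.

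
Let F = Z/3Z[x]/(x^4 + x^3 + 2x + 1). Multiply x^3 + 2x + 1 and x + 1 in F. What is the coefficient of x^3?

Multiply in Z/3Z[x]: (x^3 + 2x + 1)·(x + 1) = x^4 + x^3 + 2x^2 + 1.
Reduce using x^4 ≡ 2x^3 + x + 2 (mod x^4 + x^3 + 2x + 1).
Reduced: 2x^2 + x.

0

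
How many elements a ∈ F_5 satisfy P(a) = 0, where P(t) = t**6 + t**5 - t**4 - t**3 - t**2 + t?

Evaluate at each of the 5 elements of F_5:
P(0) = 0 → root; P(1) = 0 → root; P(2) = 0 → root; P(3) = 3; P(4) = 3.
Roots: {0, 1, 2}.

3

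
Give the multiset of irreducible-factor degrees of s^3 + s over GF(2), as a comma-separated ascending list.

Write f(s) = s^3 + s.
Roots in GF(2): f(0) = 0 → root; f(1) = 0 → root.
Linear factors from roots: (s), (s + 1).
Complete factorization: f(s) = (s)·(s + 1)^2.
Factor degrees with multiplicity: 1 + 1 + 1 = 3.

1, 1, 1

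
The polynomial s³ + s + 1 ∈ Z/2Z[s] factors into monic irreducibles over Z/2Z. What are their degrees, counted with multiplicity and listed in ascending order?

3

Write h(s) = s³ + s + 1.
Roots in Z/2Z: h(0) = 1; h(1) = 1.
Complete factorization: h(s) = (s³ + s + 1).
Factor degrees with multiplicity: 3 = 3.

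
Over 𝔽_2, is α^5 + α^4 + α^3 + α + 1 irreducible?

Write P(α) = α^5 + α^4 + α^3 + α + 1.
Check for roots in 𝔽_2: P(0) = 1; P(1) = 1.
No roots, so no linear factors.
Monic irreducibles of degree 2 over GF(2): α^2 + α + 1.
None of them divide P (all give nonzero remainder).
No irreducible factor of degree ≤ 2 exists, so P is irreducible over GF(2).

Yes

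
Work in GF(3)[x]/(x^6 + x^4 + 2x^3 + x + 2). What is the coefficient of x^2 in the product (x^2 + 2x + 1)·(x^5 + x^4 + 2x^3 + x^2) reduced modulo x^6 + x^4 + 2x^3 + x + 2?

0

Multiply in GF(3)[x]: (x^2 + 2x + 1)·(x^5 + x^4 + 2x^3 + x^2) = x^7 + 2x^5 + x^3 + x^2.
Reduce using x^6 ≡ 2x^4 + x^3 + 2x + 1 (mod x^6 + x^4 + 2x^3 + x + 2).
Reduced: x^5 + x^4 + x^3 + x.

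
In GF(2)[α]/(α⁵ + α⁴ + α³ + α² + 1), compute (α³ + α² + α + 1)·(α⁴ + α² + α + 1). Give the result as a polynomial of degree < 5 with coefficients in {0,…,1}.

Multiply in GF(2)[α]: (α³ + α² + α + 1)·(α⁴ + α² + α + 1) = α⁷ + α⁶ + α⁴ + α³ + α² + 1.
Reduce using α⁵ ≡ α⁴ + α³ + α² + 1 (mod α⁵ + α⁴ + α³ + α² + 1).
Reduced: α⁴ + α².

α^4 + α^2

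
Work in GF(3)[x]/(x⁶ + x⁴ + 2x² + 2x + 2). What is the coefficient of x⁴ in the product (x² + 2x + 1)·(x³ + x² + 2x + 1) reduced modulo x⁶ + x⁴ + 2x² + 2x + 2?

0

Multiply in GF(3)[x]: (x² + 2x + 1)·(x³ + x² + 2x + 1) = x⁵ + 2x³ + x + 1.
Reduced: x⁵ + 2x³ + x + 1.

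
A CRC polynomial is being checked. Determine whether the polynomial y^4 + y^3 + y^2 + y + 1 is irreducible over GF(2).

Yes

Write P(y) = y^4 + y^3 + y^2 + y + 1.
Check for roots in GF(2): P(0) = 1; P(1) = 1.
No roots, so no linear factors.
Monic irreducibles of degree 2 over GF(2): y^2 + y + 1.
None of them divide P (all give nonzero remainder).
No irreducible factor of degree ≤ 2 exists, so P is irreducible over GF(2).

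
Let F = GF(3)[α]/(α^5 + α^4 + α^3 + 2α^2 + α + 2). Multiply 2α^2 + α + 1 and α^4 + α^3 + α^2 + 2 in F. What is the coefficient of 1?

Multiply in GF(3)[α]: (2α^2 + α + 1)·(α^4 + α^3 + α^2 + 2) = 2α^6 + α^4 + 2α^3 + 2α^2 + 2α + 2.
Reduce using α^5 ≡ 2α^4 + 2α^3 + α^2 + 2α + 1 (mod α^5 + α^4 + α^3 + 2α^2 + α + 2).
Reduced: α^4 + α^2.

0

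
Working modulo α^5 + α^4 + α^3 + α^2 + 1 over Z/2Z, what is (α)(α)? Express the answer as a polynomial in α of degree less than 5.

α^2

Multiply in Z/2Z[α]: (α)·(α) = α^2.
Reduced: α^2.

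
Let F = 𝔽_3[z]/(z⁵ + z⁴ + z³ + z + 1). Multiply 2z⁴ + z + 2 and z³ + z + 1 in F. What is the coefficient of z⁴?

Multiply in 𝔽_3[z]: (2z⁴ + z + 2)·(z³ + z + 1) = 2z⁷ + 2z⁵ + 2z³ + z² + 2.
Reduce using z⁵ ≡ 2z⁴ + 2z³ + 2z + 2 (mod z⁵ + z⁴ + z³ + z + 1).
Reduced: z³ + z².

0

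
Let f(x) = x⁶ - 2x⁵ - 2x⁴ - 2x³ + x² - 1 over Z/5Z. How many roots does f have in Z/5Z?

3

Evaluate at each of the 5 elements of Z/5Z:
f(0) = 4; f(1) = 0 → root; f(2) = 0 → root; f(3) = 0 → root; f(4) = 3.
Roots: {1, 2, 3}.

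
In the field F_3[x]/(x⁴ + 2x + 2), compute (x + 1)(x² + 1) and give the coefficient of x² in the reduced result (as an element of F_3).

Multiply in F_3[x]: (x + 1)·(x² + 1) = x³ + x² + x + 1.
Reduced: x³ + x² + x + 1.

1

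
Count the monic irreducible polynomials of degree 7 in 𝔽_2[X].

Gauss's count: N_{2}(7) = (1/7) Σ_{d|7} μ(7/d)·2^d.
Divisors of 7: 1, 7; μ(7/d) for each: -1, 1.
Σ = − 2^1 + 2^7 = 126.
N = 126/7 = 18.

18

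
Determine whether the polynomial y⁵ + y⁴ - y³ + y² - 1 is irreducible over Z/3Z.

Write h(y) = y⁵ + y⁴ - y³ + y² - 1.
Check for roots in Z/3Z: h(0) = 2; h(1) = 1; h(2) = 1.
No roots, so no linear factors.
Monic irreducibles of degree 2 over GF(3): y² + 1, y² + y - 1, y² - y - 1.
None of them divide h (all give nonzero remainder).
No irreducible factor of degree ≤ 2 exists, so h is irreducible over GF(3).

Yes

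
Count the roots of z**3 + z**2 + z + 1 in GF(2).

1

Write g(z) = z**3 + z**2 + z + 1.
Evaluate at each of the 2 elements of GF(2):
g(0) = 1; g(1) = 0 → root.
Roots: {1}.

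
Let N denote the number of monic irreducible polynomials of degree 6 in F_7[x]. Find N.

19544

By the necklace-counting formula, N_7(6) = (1/6) Σ_{d|6} μ(6/d)·7^d.
Divisors of 6: 1, 2, 3, 6; μ(6/d) for each: 1, -1, -1, 1.
Σ = 7^1 − 7^2 − 7^3 + 7^6 = 117264.
N = 117264/6 = 19544.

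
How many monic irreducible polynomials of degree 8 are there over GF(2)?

By the necklace-counting formula, N_2(8) = (1/8) Σ_{d|8} μ(8/d)·2^d.
Divisors of 8: 1, 2, 4, 8; μ(8/d) for each: 0, 0, -1, 1.
Σ = − 2^4 + 2^8 = 240.
N = 240/8 = 30.

30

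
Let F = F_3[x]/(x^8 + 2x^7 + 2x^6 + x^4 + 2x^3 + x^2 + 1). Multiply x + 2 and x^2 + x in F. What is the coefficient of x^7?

Multiply in F_3[x]: (x + 2)·(x^2 + x) = x^3 + 2x.
Reduced: x^3 + 2x.

0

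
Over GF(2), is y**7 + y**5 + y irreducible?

No

Write P(y) = y**7 + y**5 + y.
Check for roots in GF(2): P(0) = 0 → root; P(1) = 1.
P(0) = 0, so (y) divides P(y); P is reducible.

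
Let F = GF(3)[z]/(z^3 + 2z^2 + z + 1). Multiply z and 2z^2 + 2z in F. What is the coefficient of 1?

Multiply in GF(3)[z]: (z)·(2z^2 + 2z) = 2z^3 + 2z^2.
Reduce using z^3 ≡ z^2 + 2z + 2 (mod z^3 + 2z^2 + z + 1).
Reduced: z^2 + z + 1.

1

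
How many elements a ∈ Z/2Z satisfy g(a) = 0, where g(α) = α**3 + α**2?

2

Evaluate at each of the 2 elements of Z/2Z:
g(0) = 0 → root; g(1) = 0 → root.
Roots: {0, 1}.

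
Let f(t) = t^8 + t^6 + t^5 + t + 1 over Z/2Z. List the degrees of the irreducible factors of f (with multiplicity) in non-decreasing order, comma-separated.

Roots in Z/2Z: f(0) = 1; f(1) = 1.
Complete factorization: f(t) = (t^8 + t^6 + t^5 + t + 1).
Factor degrees with multiplicity: 8 = 8.

8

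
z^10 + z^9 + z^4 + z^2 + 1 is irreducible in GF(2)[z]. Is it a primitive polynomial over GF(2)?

Yes

Write f(z) = z^10 + z^9 + z^4 + z^2 + 1.
|GF(2^10)^×| = 2^10 − 1 = 1023. Prime factorization: 1023 = 3·11·31.
f is primitive ⇔ z has order 1023 in GF(2)[z]/(f), i.e. z^(1023/q) ≠ 1 for each prime q | 1023.
z^(341) mod f = z^8 + z^6 + z^4 + z^3 + z^2 + 1.
z^(93) mod f = z^7 + z^6 + z^5 + z^4 + z^3 + z.
z^(33) mod f = z^8 + z^7 + z^3 + z^2 + z + 1.
None equal 1, so z has full order 1023; f is primitive.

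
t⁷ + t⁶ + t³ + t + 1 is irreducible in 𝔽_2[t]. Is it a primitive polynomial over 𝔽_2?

Yes

Write f(t) = t⁷ + t⁶ + t³ + t + 1.
|GF(2^7)^×| = 2^7 − 1 = 127. Prime factorization: 127 = 127.
f is primitive ⇔ t has order 127 in GF(2)[t]/(f), i.e. t^(127/q) ≠ 1 for each prime q | 127.
t^(1) mod f = t.
None equal 1, so t has full order 127; f is primitive.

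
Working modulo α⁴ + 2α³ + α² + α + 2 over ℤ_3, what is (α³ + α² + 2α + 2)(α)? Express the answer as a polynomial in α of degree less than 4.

2α^3 + α^2 + α + 1

Multiply in ℤ_3[α]: (α³ + α² + 2α + 2)·(α) = α⁴ + α³ + 2α² + 2α.
Reduce using α⁴ ≡ α³ + 2α² + 2α + 1 (mod α⁴ + 2α³ + α² + α + 2).
Reduced: 2α³ + α² + α + 1.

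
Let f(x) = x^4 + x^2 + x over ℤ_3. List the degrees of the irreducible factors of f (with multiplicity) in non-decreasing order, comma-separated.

1, 1, 2

Roots in ℤ_3: f(0) = 0 → root; f(1) = 0 → root; f(2) = 1.
Linear factors from roots: (x), (x - 1).
Complete factorization: f(x) = (x)·(x - 1)·(x^2 + x - 1).
Factor degrees with multiplicity: 1 + 1 + 2 = 4.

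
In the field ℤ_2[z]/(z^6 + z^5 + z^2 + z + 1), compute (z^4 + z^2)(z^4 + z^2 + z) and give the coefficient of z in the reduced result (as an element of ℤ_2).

Multiply in ℤ_2[z]: (z^4 + z^2)·(z^4 + z^2 + z) = z^8 + z^5 + z^4 + z^3.
Reduce using z^6 ≡ z^5 + z^2 + z + 1 (mod z^6 + z^5 + z^2 + z + 1).
Reduced: z^3 + z^2 + 1.

0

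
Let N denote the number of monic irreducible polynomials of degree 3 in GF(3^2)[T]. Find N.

240

The number of monic irreducibles of degree 3 over GF(9) is (1/3)·Σ_{d∣3} μ(3/d) 9^d.
Divisors of 3: 1, 3; μ(3/d) for each: -1, 1.
Σ = − 9^1 + 9^3 = 720.
N = 720/3 = 240.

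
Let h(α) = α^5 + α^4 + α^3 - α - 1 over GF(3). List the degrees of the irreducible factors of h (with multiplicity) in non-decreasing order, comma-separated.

2, 3

Roots in GF(3): h(0) = 2; h(1) = 1; h(2) = 2.
Complete factorization: h(α) = (α^2 + α - 1)·(α^3 - α + 1).
Factor degrees with multiplicity: 2 + 3 = 5.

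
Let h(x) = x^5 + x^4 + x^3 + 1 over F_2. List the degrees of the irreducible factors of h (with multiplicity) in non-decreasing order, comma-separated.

Roots in F_2: h(0) = 1; h(1) = 0 → root.
Linear factors from roots: (x + 1).
Complete factorization: h(x) = (x + 1)^2·(x^3 + x^2 + 1).
Factor degrees with multiplicity: 1 + 1 + 3 = 5.

1, 1, 3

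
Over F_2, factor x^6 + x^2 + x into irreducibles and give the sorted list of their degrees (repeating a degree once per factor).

1, 2, 3

Write f(x) = x^6 + x^2 + x.
Roots in F_2: f(0) = 0 → root; f(1) = 1.
Linear factors from roots: (x).
Complete factorization: f(x) = (x)·(x^2 + x + 1)·(x^3 + x^2 + 1).
Factor degrees with multiplicity: 1 + 2 + 3 = 6.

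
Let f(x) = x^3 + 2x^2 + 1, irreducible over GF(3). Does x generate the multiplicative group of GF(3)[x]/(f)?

Yes

|GF(3^3)^×| = 3^3 − 1 = 26. Prime factorization: 26 = 2·13.
f is primitive ⇔ x has order 26 in GF(3)[x]/(f), i.e. x^(26/q) ≠ 1 for each prime q | 26.
x^(13) mod f = 2.
x^(2) mod f = x^2.
None equal 1, so x has full order 26; f is primitive.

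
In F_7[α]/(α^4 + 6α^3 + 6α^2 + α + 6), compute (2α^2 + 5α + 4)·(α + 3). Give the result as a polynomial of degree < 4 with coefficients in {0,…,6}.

Multiply in F_7[α]: (2α^2 + 5α + 4)·(α + 3) = 2α^3 + 4α^2 + 5α + 5.
Reduced: 2α^3 + 4α^2 + 5α + 5.

2α^3 + 4α^2 + 5α + 5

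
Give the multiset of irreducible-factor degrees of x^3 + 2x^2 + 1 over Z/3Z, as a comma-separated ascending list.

3

Write f(x) = x^3 + 2x^2 + 1.
Roots in Z/3Z: f(0) = 1; f(1) = 1; f(2) = 2.
Complete factorization: f(x) = (x^3 + 2x^2 + 1).
Factor degrees with multiplicity: 3 = 3.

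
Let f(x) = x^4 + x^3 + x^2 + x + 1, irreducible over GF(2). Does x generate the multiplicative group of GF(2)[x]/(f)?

No

|GF(2^4)^×| = 2^4 − 1 = 15. Prime factorization: 15 = 3·5.
f is primitive ⇔ x has order 15 in GF(2)[x]/(f), i.e. x^(15/q) ≠ 1 for each prime q | 15.
x^(5) mod f = 1
x^(3) mod f = x^3.
Since x^(5) = 1, the order of x divides 5 < 15; not primitive.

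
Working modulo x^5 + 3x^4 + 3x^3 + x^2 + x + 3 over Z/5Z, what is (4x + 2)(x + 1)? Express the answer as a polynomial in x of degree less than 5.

4x^2 + x + 2

Multiply in Z/5Z[x]: (4x + 2)·(x + 1) = 4x^2 + x + 2.
Reduced: 4x^2 + x + 2.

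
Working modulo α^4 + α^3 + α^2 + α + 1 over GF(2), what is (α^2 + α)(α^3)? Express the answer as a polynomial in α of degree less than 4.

α^3 + α^2 + α

Multiply in GF(2)[α]: (α^2 + α)·(α^3) = α^5 + α^4.
Reduce using α^4 ≡ α^3 + α^2 + α + 1 (mod α^4 + α^3 + α^2 + α + 1).
Reduced: α^3 + α^2 + α.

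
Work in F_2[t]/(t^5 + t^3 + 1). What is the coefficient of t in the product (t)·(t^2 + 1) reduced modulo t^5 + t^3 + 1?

Multiply in F_2[t]: (t)·(t^2 + 1) = t^3 + t.
Reduced: t^3 + t.

1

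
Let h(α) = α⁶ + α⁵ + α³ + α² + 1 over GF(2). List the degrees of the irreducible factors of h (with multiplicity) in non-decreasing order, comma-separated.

6

Roots in GF(2): h(0) = 1; h(1) = 1.
Complete factorization: h(α) = (α⁶ + α⁵ + α³ + α² + 1).
Factor degrees with multiplicity: 6 = 6.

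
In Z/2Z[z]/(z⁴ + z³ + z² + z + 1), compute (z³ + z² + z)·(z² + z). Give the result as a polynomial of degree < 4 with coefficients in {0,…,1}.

z^2 + 1

Multiply in Z/2Z[z]: (z³ + z² + z)·(z² + z) = z⁵ + z².
Reduce using z⁴ ≡ z³ + z² + z + 1 (mod z⁴ + z³ + z² + z + 1).
Reduced: z² + 1.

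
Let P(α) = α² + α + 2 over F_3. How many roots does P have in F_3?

0

Evaluate at each of the 3 elements of F_3:
P(0) = 2; P(1) = 1; P(2) = 2.
No element is a root.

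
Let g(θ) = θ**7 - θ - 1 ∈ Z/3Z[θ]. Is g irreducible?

No

Check for roots in Z/3Z: g(0) = 2; g(1) = 2; g(2) = 2.
No roots, so no linear factors.
Monic irreducibles of degree 2 over GF(3): θ**2 + 1, θ**2 + θ - 1, θ**2 - θ - 1.
θ**2 + θ - 1 divides g: g(θ) = (θ**2 + θ - 1)·(θ**5 - θ**4 - θ**3 - θ + 1).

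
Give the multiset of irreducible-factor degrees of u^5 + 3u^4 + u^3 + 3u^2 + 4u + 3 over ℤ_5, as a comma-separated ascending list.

1, 1, 1, 2

Write f(u) = u^5 + 3u^4 + u^3 + 3u^2 + 4u + 3.
Roots in ℤ_5: f(0) = 3; f(1) = 0 → root; f(2) = 1; f(3) = 0 → root; f(4) = 3.
Linear factors from roots: (u + 4), (u + 2).
Complete factorization: f(u) = (u + 2)·(u + 4)^2·(u^2 + 3u + 4).
Factor degrees with multiplicity: 1 + 1 + 1 + 2 = 5.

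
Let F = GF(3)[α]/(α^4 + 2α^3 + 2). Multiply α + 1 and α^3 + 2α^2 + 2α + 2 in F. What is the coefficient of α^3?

1

Multiply in GF(3)[α]: (α + 1)·(α^3 + 2α^2 + 2α + 2) = α^4 + α^2 + α + 2.
Reduce using α^4 ≡ α^3 + 1 (mod α^4 + 2α^3 + 2).
Reduced: α^3 + α^2 + α.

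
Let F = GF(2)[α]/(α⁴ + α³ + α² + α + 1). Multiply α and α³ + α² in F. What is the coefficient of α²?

1

Multiply in GF(2)[α]: (α)·(α³ + α²) = α⁴ + α³.
Reduce using α⁴ ≡ α³ + α² + α + 1 (mod α⁴ + α³ + α² + α + 1).
Reduced: α² + α + 1.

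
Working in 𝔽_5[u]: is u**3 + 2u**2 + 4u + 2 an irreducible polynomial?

Yes

Write m(u) = u**3 + 2u**2 + 4u + 2.
Check for roots in 𝔽_5: m(0) = 2; m(1) = 4; m(2) = 1; m(3) = 4; m(4) = 4.
No roots. A degree-3 polynomial over a field with no linear factor is irreducible.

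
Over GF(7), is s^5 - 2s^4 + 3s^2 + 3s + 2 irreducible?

Write f(s) = s^5 - 2s^4 + 3s^2 + 3s + 2.
Check for roots in GF(7): f(0) = 2; f(1) = 0 → root; f(2) = 6; f(3) = 0 → root; f(4) = 0 → root; f(5) = 0 → root; f(6) = 6.
f(1) = 0, so (s − 1) divides f(s); f is reducible.

No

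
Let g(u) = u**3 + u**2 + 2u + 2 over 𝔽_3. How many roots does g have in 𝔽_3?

2

Evaluate at each of the 3 elements of 𝔽_3:
g(0) = 2; g(1) = 0 → root; g(2) = 0 → root.
Roots: {1, 2}.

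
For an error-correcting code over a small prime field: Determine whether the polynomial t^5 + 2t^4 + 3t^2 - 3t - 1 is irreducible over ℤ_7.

Write h(t) = t^5 + 2t^4 + 3t^2 - 3t - 1.
Check for roots in ℤ_7: h(0) = 6; h(1) = 2; h(2) = 6; h(3) = 2; h(4) = 3; h(5) = 3; h(6) = 6.
No roots, so no linear factors.
Degree-2 irreducible divisors: test the 21 monic irreducibles of degree 2 over GF(7).
None of them divide h (all give nonzero remainder).
No irreducible factor of degree ≤ 2 exists, so h is irreducible over GF(7).

Yes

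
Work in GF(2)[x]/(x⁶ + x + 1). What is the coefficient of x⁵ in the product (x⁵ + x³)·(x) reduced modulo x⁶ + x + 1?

0

Multiply in GF(2)[x]: (x⁵ + x³)·(x) = x⁶ + x⁴.
Reduce using x⁶ ≡ x + 1 (mod x⁶ + x + 1).
Reduced: x⁴ + x + 1.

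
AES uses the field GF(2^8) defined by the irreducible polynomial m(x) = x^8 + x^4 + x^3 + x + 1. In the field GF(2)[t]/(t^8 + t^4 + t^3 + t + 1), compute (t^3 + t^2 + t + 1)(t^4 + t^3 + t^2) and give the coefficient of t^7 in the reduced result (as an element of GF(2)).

Multiply in GF(2)[t]: (t^3 + t^2 + t + 1)·(t^4 + t^3 + t^2) = t^7 + t^5 + t^4 + t^2.
Reduced: t^7 + t^5 + t^4 + t^2.

1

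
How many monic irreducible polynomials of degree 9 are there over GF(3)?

2184

By the necklace-counting formula, N_3(9) = (1/9) Σ_{d|9} μ(9/d)·3^d.
Divisors of 9: 1, 3, 9; μ(9/d) for each: 0, -1, 1.
Σ = − 3^3 + 3^9 = 19656.
N = 19656/9 = 2184.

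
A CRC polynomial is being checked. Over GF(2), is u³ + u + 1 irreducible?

Yes

Write f(u) = u³ + u + 1.
Check for roots in GF(2): f(0) = 1; f(1) = 1.
No roots. A degree-3 polynomial over a field with no linear factor is irreducible.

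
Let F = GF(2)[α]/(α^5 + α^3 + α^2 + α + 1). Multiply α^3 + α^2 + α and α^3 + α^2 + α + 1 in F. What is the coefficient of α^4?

0

Multiply in GF(2)[α]: (α^3 + α^2 + α)·(α^3 + α^2 + α + 1) = α^6 + α^4 + α^3 + α.
Reduce using α^5 ≡ α^3 + α^2 + α + 1 (mod α^5 + α^3 + α^2 + α + 1).
Reduced: α^2.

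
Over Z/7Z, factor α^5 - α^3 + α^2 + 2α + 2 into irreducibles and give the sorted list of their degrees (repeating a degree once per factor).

Write h(α) = α^5 - α^3 + α^2 + 2α + 2.
Complete factorization: h(α) = (α^5 - α^3 + α^2 + 2α + 2).
Factor degrees with multiplicity: 5 = 5.

5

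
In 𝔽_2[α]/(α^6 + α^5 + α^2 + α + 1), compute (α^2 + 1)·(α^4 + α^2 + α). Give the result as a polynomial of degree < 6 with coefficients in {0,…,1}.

α^5 + α^3 + 1

Multiply in 𝔽_2[α]: (α^2 + 1)·(α^4 + α^2 + α) = α^6 + α^3 + α^2 + α.
Reduce using α^6 ≡ α^5 + α^2 + α + 1 (mod α^6 + α^5 + α^2 + α + 1).
Reduced: α^5 + α^3 + 1.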